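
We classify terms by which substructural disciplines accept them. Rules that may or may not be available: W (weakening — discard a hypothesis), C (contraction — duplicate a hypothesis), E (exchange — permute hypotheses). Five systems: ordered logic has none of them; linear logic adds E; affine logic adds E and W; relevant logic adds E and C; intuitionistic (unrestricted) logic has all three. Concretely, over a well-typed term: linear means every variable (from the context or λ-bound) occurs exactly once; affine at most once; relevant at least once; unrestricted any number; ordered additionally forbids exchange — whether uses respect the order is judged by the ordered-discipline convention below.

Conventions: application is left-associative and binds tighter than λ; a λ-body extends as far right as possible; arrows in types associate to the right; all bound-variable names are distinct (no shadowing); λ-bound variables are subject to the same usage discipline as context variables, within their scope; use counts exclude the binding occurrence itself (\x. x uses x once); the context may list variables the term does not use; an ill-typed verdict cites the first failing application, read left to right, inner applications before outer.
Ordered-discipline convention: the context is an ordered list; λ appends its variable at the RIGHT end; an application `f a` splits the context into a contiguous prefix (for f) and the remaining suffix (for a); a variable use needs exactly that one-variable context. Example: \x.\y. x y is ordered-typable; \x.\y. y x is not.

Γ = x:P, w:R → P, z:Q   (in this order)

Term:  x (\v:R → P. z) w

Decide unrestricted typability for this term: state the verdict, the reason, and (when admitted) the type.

no — not simply typable
usage: x: 1×; w: 1×; z: 1×; v (λ-bound): 0×
order of uses: x, z, w
typing: ill-typed: can't apply a value of type P
summary: ordered ✗ | linear ✗ | affine ✗ | relevant ✗ | unrestricted ✗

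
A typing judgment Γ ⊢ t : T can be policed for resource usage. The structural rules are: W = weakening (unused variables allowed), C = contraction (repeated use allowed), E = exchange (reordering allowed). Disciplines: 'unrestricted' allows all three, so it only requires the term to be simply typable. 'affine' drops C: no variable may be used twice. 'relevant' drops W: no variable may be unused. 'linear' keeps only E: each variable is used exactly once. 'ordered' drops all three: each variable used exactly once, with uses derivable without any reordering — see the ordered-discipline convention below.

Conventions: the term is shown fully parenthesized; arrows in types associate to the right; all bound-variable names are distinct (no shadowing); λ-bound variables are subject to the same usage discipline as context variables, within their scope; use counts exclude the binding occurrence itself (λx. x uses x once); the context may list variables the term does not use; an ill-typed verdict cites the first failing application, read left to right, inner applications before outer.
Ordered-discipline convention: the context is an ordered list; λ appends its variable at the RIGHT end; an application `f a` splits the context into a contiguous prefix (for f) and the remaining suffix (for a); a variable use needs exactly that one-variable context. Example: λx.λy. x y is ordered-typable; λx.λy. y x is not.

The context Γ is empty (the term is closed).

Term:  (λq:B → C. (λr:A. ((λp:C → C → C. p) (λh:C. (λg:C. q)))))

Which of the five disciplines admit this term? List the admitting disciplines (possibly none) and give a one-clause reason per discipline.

admitting disciplines: none
variable uses: q [bound]=1, r [bound]=0, p [bound]=1, h [bound]=0, g [bound]=0
order of uses: p, q
typing: ill-typed: argument of type C → C → B → C where C → C → C is required
ordered: ✗, the type mismatch rejects it
linear: ✗, not simply typable
affine: ✗, fails simple typing
relevant: ✗, a type mismatch blocks all five
unrestricted: ✗, the type mismatch rejects it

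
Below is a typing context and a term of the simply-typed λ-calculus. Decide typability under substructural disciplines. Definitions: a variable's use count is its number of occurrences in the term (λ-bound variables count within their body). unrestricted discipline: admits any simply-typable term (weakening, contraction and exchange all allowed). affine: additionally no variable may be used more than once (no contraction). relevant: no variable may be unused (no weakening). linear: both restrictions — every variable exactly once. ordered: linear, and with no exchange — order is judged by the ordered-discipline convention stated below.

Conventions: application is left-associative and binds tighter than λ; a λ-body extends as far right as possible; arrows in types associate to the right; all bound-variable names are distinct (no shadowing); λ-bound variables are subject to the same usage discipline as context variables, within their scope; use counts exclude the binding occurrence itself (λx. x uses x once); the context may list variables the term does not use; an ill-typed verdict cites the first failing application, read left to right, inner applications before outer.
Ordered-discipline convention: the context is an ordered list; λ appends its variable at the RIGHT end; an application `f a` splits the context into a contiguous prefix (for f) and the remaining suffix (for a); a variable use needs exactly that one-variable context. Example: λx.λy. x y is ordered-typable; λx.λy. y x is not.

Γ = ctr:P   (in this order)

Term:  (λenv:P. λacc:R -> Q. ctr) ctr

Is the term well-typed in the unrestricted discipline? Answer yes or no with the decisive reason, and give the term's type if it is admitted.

yes — simply typable at (R -> Q) -> P; W, C, E all held; term : (R -> Q) -> P
use counts: ctr=2, env (λ-bound)=0, acc (λ-bound)=0
left-to-right use order: ctr, ctr
typing: the term checks, with type (R -> Q) -> P
summary: ordered ✗ | linear ✗ | affine ✗ | relevant ✗ | unrestricted ✓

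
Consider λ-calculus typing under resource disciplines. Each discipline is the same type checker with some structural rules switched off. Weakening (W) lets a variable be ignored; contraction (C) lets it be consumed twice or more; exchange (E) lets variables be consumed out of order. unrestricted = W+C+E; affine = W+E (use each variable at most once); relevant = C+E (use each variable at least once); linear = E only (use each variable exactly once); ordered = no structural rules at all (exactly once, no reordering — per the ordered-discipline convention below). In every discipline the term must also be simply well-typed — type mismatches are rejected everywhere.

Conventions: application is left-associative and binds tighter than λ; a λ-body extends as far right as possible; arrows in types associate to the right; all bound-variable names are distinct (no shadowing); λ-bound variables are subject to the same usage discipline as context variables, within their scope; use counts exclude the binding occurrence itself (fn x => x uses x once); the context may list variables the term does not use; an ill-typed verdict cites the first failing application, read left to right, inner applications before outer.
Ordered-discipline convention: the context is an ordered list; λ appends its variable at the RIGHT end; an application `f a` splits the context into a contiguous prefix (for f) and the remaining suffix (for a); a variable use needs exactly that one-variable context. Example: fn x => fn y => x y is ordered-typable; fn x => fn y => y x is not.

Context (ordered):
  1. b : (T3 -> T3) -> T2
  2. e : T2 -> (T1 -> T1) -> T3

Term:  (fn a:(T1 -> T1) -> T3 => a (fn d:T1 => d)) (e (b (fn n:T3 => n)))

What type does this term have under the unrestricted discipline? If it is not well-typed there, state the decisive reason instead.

term : T3
use counts: b=1; e=1; a (bound)=1; d (bound)=1; n (bound)=1
use order (left to right): a, d, e, b, n
typing: well-typed at T3
summary: ordered ✗ | linear ✓ | affine ✓ | relevant ✓ | unrestricted ✓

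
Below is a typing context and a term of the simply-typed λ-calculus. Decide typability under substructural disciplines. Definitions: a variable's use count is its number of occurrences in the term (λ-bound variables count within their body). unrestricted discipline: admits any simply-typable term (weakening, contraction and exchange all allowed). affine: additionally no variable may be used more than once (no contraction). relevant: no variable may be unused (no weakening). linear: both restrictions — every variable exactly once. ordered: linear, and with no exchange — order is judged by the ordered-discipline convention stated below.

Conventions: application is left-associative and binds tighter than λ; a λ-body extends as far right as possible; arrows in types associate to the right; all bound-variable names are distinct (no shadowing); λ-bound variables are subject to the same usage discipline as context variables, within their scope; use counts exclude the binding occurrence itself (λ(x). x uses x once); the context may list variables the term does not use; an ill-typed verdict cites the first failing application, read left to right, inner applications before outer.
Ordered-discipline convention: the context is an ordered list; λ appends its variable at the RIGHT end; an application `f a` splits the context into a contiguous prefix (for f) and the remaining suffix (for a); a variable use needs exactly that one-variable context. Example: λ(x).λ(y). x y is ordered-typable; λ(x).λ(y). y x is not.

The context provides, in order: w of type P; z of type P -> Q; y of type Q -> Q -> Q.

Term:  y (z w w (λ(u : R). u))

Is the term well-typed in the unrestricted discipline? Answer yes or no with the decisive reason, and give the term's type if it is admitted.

no — the type mismatch rejects it
counts: w ×2, z ×1, y ×1, u (bound) ×1
order of uses: y, z, w, w, u
typing: ill-typed: applying a non-function (Q)
summary: ordered ✗ · linear ✗ · affine ✗ · relevant ✗ · unrestricted ✗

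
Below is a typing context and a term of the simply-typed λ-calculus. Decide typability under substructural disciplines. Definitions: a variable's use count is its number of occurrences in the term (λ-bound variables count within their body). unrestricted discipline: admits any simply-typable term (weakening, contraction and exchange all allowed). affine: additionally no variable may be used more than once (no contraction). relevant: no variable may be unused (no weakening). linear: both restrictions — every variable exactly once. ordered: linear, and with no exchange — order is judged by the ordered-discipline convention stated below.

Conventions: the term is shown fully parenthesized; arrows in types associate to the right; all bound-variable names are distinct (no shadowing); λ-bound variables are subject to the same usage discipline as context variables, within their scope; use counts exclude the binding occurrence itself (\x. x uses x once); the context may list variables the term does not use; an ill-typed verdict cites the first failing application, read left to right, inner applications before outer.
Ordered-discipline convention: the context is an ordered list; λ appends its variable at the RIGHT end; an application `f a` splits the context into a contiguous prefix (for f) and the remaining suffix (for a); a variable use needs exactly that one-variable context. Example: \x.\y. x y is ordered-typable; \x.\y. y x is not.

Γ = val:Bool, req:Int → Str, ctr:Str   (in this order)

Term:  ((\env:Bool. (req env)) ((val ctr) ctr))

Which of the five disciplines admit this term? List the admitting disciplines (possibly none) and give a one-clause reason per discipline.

admitted by: none
variable uses: val: 1×, req: 1×, ctr: 2×, env (λ-bound): 1×
left-to-right use order: req, env, val, ctr, ctr
typing: ill-typed: an argument Bool mismatches the expected Int
ordered ✗ (a type mismatch blocks all five)
linear ✗ (the type mismatch rejects it)
affine ✗ (not simply typable)
relevant ✗ (fails simple typing)
unrestricted ✗ (a type mismatch blocks all five)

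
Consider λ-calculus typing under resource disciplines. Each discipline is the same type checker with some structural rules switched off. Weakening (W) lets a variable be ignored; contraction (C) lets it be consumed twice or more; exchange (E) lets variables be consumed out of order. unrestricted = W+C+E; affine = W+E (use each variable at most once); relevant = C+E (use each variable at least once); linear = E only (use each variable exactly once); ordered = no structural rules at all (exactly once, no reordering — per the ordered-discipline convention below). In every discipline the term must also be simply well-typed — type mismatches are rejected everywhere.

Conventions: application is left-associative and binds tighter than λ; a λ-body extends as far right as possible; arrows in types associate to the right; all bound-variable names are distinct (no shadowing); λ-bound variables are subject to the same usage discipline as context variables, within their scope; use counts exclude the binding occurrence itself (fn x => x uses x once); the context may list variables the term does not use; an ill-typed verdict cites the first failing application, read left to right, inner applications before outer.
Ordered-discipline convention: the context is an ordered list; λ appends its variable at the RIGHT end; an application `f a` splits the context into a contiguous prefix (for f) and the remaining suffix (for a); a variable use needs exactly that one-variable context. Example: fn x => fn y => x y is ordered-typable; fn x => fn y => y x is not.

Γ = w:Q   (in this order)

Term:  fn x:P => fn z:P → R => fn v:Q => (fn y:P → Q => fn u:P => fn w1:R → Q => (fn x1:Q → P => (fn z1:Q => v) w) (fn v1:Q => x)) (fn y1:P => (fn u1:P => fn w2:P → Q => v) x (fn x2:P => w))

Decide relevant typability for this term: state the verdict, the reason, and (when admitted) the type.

no — z, y, u, w1, x1, z1, v1, y1, u1, w2, x2 never used (weakening)
usage: w=2, x [bound]=2, z [bound]=0, v [bound]=2, y [bound]=0, u [bound]=0, w1 [bound]=0, x1 [bound]=0, z1 [bound]=0, v1 [bound]=0, y1 [bound]=0, u1 [bound]=0, w2 [bound]=0, x2 [bound]=0
order of uses: v, w, x, v, x, w
typing: well-typed — term : P → (P → R) → Q → P → (R → Q) → Q
all disciplines: ordered ✗; linear ✗; affine ✗; relevant ✗; unrestricted ✓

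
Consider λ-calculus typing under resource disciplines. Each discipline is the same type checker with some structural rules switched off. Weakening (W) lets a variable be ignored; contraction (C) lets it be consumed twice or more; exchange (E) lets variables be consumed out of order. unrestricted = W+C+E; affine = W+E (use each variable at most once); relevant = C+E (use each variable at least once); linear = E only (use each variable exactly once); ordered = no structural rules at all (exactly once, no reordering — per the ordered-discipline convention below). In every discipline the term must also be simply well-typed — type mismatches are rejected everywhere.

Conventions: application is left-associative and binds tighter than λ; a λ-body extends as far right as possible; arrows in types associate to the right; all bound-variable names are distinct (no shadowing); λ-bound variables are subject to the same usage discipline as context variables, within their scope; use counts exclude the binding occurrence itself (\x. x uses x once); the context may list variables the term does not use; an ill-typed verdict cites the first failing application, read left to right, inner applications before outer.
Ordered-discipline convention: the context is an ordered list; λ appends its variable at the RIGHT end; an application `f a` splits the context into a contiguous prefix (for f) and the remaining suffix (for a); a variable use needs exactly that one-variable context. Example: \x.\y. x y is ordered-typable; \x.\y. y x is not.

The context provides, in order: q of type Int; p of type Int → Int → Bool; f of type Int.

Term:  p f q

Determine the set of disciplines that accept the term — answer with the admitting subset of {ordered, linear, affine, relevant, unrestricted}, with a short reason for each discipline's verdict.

admitted in: linear, affine, relevant, unrestricted
variable uses: q ×1; p ×1; f ×1
uses in reading order: p, f, q
typing: the term checks, with type Bool
ordered: ✗, needs exchange: uses follow p, f, q
linear: ✓, single use per variable (q, p, f)
affine: ✓, at most one use each (q, p, f)
relevant: ✓, every one of q, p, f appears
unrestricted: ✓, typability at Bool is all that's needed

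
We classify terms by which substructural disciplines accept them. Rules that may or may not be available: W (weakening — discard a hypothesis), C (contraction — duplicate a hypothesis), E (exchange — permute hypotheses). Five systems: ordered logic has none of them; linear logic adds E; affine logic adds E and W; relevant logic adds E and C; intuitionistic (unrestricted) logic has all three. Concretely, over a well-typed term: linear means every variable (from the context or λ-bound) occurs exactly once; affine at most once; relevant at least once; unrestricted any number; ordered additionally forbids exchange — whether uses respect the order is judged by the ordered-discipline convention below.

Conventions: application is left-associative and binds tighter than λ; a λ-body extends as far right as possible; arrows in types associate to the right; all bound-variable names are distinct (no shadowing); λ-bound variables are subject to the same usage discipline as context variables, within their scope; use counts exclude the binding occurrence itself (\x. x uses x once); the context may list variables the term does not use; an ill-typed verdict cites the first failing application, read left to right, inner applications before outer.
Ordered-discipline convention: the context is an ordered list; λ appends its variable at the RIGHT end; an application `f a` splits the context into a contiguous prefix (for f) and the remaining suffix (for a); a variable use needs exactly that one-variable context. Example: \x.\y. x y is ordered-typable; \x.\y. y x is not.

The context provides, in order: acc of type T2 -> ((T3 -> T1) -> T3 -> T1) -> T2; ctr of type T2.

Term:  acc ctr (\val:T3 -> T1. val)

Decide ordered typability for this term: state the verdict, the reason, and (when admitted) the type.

yes — acc, ctr, val: once each, no exchange needed; term : T2
use counts: acc: 1×, ctr: 1×, val (λ-bound): 1×
uses in reading order: acc, ctr, val
typing: ✓ — T2
per-discipline verdicts: ordered ✓, linear ✓, affine ✓, relevant ✓, unrestricted ✓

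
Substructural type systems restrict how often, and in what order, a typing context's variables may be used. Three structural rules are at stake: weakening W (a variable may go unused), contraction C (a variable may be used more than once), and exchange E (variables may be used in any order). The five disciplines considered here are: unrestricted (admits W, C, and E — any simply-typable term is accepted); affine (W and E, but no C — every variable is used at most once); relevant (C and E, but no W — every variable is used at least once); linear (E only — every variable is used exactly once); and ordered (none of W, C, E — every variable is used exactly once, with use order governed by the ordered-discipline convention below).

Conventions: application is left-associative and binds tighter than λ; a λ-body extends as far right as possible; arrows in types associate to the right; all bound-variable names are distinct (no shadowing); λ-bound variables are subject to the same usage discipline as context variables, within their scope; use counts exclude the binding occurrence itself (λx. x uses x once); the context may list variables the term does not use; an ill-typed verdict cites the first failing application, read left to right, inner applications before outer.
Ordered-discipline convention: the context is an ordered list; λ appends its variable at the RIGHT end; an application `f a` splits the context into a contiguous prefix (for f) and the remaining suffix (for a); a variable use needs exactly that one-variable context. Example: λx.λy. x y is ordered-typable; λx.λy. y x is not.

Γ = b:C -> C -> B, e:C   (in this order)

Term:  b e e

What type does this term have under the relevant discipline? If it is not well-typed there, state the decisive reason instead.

term : B
counts: b: 1; e: 2
uses in reading order: b, e, e
typing: well-typed — term : B
all disciplines: ordered ✗ | linear ✗ | affine ✗ | relevant ✓ | unrestricted ✓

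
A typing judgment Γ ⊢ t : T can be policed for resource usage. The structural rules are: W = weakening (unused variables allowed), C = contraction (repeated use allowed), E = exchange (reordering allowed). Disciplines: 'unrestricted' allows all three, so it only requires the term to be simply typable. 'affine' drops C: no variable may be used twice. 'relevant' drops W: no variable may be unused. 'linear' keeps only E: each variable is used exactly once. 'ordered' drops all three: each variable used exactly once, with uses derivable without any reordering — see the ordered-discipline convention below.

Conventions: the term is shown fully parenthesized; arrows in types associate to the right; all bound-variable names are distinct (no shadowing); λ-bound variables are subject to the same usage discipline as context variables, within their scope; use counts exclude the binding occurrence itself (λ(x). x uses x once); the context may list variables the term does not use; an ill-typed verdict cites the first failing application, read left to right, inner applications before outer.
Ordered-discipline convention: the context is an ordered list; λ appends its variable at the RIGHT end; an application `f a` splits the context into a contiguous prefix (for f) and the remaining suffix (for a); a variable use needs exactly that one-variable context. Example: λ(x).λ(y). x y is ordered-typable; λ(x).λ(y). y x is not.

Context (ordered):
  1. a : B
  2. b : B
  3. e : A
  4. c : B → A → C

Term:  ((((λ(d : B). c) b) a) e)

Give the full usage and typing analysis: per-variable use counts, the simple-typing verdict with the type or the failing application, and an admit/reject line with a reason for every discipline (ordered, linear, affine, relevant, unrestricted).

counts: a: 1×; b: 1×; e: 1×; c: 1×; d [bound]: 0×
uses in reading order: c, b, a, e
typing: well-typed at C
ordered ✗ (unused: d — weakening required)
linear ✗ (unused: d — weakening required)
affine ✓ (a, b, e, c, d: no repeats, contraction unneeded)
relevant ✗ (unused: d — weakening required)
unrestricted ✓ (type-checks (C) and nothing is barred)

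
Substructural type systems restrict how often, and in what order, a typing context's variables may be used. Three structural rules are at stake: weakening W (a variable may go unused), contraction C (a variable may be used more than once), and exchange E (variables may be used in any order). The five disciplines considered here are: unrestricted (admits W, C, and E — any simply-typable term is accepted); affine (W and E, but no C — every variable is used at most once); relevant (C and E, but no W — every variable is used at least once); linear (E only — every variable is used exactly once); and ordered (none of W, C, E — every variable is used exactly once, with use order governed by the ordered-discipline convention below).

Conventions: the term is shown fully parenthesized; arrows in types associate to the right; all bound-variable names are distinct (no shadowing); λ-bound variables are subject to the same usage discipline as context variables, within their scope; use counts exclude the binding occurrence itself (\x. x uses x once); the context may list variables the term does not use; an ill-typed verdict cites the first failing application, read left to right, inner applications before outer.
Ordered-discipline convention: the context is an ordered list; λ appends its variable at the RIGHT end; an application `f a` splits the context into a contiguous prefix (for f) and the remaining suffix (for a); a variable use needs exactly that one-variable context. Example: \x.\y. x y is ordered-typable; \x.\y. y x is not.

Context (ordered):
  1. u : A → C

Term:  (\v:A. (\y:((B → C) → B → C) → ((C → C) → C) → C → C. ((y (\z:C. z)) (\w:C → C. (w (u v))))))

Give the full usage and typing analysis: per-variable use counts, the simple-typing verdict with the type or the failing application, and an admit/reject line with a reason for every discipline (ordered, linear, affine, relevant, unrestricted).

usage: u: 1×, v [bound]: 1×, y [bound]: 1×, z [bound]: 1×, w [bound]: 1×
uses in reading order: y, z, w, u, v
typing: ill-typed: an argument C → C mismatches the expected (B → C) → B → C
ordered: ✗, the type mismatch rejects it
linear: ✗, not simply typable
affine: ✗, fails simple typing
relevant: ✗, a type mismatch blocks all five
unrestricted: ✗, the type mismatch rejects it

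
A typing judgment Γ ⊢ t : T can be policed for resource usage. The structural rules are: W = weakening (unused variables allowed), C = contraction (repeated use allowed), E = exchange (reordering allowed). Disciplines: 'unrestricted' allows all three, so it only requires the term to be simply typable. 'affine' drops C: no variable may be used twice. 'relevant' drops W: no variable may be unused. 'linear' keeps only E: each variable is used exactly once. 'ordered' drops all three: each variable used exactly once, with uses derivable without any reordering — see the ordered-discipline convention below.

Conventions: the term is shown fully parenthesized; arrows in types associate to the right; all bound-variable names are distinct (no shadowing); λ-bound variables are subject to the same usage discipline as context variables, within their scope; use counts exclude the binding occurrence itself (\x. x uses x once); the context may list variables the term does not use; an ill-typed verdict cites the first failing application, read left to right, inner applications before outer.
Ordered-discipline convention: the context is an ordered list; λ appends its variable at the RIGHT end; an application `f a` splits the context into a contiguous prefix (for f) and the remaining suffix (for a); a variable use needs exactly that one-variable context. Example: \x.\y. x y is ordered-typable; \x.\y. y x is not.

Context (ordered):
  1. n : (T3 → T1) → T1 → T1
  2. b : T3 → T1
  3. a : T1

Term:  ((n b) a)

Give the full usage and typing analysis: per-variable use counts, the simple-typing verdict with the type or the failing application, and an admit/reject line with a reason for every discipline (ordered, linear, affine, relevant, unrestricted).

variable uses: n=1, b=1, a=1
left-to-right use order: n, b, a
typing: ✓ — T1
ordered ✓ (n, b, a: once each, no exchange needed)
linear ✓ (each of n, b, a used exactly once)
affine ✓ (no duplicate uses among n, b, a)
relevant ✓ (none of n, b, a goes unused)
unrestricted ✓ (typability at T1 is all that's needed)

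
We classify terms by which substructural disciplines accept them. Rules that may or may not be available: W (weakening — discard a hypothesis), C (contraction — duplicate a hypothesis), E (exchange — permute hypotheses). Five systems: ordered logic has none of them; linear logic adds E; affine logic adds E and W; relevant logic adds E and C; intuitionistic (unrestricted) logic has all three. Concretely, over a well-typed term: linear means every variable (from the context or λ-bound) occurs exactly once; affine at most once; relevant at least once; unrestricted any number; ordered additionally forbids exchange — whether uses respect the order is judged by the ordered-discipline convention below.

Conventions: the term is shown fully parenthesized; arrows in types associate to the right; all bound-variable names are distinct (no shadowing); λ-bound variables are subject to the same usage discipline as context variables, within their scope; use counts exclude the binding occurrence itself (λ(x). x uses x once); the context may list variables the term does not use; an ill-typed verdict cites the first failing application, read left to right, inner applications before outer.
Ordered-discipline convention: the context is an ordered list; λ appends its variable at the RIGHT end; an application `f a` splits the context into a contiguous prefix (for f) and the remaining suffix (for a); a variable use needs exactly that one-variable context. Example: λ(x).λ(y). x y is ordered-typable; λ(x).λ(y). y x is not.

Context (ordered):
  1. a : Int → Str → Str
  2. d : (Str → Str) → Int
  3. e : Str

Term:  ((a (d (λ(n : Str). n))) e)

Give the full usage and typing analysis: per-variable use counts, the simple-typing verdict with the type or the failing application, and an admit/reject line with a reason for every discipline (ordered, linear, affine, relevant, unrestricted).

use counts: a: 1×; d: 1×; e: 1×; n [bound]: 1×
use order (left to right): a, d, n, e
typing: well-typed at Str
ordered: ✓ — single-use (a, d, e, n), ordered derivation ok
linear: ✓ — each of a, d, e, n used exactly once
affine: ✓ — none of a, d, e, n used more than once
relevant: ✓ — none of a, d, e, n goes unused
unrestricted: ✓ — type-checks (Str) and nothing is barred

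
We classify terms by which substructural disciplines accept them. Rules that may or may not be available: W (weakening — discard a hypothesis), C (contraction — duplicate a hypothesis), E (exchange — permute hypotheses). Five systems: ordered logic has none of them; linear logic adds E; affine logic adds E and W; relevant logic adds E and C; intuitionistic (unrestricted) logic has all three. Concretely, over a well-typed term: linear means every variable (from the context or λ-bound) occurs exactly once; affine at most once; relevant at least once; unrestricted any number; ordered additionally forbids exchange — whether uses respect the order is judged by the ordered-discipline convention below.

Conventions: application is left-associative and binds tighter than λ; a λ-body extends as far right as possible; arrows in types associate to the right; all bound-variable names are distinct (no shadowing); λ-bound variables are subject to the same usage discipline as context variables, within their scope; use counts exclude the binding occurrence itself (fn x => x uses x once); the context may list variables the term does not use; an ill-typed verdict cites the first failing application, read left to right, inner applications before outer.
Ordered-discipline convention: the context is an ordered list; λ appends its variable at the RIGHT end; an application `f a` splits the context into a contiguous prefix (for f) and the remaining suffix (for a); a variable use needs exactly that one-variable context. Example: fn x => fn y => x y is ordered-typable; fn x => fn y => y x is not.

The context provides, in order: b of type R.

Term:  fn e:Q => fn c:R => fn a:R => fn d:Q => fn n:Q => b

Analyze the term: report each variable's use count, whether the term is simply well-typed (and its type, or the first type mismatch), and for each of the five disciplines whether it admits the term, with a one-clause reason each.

usage: b=1, e (bound)=0, c (bound)=0, a (bound)=0, d (bound)=0, n (bound)=0
left-to-right use order: b
typing: ✓ — Q -> R -> R -> Q -> Q -> R
ordered: ✗, e, c, a, d, n never used (weakening)
linear: ✗, e, c, a, d, n never used (weakening)
affine: ✓, no duplicate uses among b, e, c, a, d, n
relevant: ✗, e, c, a, d, n never used (weakening)
unrestricted: ✓, well-typed at Q -> R -> R -> Q -> Q -> R; no restrictions here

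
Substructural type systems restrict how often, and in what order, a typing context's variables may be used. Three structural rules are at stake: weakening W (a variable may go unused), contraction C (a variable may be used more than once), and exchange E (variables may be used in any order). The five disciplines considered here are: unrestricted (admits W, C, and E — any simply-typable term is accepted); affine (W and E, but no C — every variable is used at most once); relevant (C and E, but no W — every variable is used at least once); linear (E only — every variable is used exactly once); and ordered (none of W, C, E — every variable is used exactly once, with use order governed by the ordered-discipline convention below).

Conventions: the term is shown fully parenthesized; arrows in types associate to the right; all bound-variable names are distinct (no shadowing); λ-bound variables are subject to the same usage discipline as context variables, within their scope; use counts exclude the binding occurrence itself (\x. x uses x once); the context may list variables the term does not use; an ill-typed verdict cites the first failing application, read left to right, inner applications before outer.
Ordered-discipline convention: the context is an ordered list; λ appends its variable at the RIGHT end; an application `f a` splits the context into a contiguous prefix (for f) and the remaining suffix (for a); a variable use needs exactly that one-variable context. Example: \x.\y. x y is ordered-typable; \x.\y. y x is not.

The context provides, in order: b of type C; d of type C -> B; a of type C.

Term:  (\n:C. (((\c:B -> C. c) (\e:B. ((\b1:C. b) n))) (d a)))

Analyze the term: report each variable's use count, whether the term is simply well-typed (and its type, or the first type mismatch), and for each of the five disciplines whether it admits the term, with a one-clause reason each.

variable uses: b: 1×, d: 1×, a: 1×, n (bound): 1×, c (bound): 1×, e (bound): 0×, b1 (bound): 0×
left-to-right use order: c, b, n, d, a
typing: the term checks, with type C -> C
ordered: ✗ — e, b1 never used (weakening)
linear: ✗ — e, b1 never used (weakening)
affine: ✓ — none of b, d, a, n, c, e, b1 used more than once
relevant: ✗ — e, b1 never used (weakening)
unrestricted: ✓ — typability at C -> C is all that's needed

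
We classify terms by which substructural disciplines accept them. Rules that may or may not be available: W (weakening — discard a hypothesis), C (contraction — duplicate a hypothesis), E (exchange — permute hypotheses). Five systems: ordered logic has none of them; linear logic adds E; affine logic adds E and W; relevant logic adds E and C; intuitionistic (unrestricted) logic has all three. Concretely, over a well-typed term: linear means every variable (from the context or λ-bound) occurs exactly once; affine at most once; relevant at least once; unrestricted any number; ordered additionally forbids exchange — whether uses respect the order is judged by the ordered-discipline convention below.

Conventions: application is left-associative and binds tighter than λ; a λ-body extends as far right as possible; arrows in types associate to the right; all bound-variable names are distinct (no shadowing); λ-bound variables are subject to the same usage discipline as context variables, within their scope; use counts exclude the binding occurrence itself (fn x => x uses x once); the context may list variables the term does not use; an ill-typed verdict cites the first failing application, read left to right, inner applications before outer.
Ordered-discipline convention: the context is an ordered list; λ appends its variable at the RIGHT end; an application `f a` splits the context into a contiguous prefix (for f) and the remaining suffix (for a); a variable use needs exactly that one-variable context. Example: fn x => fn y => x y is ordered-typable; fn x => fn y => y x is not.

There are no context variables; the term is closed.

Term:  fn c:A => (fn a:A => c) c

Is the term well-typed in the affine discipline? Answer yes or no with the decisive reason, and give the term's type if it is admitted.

no — needs contraction — c ×2
use counts: c [bound]=2, a [bound]=0
left-to-right use order: c, c
typing: well-typed at A -> A
summary: ordered ✗; linear ✗; affine ✗; relevant ✗; unrestricted ✓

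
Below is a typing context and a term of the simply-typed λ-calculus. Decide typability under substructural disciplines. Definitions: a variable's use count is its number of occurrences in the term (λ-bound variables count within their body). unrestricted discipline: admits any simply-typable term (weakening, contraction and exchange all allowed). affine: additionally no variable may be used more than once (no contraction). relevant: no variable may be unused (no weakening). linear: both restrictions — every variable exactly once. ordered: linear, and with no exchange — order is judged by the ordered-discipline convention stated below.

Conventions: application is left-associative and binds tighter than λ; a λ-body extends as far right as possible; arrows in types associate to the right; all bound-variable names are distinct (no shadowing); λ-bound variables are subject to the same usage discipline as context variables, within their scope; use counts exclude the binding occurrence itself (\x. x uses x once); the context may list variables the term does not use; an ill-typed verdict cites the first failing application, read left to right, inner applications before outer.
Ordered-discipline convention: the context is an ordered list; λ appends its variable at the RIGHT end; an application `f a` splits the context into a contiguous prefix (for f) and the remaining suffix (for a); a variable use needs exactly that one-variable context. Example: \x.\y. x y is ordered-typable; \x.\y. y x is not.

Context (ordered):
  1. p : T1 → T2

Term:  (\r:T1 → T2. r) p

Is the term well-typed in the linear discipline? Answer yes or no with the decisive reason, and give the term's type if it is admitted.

yes — exactly-once usage across p, r; term : T1 → T2
use counts: p ×1; r (λ-bound) ×1
use order (left to right): r, p
typing: well-typed — term : T1 → T2
all disciplines: ordered ✓; linear ✓; affine ✓; relevant ✓; unrestricted ✓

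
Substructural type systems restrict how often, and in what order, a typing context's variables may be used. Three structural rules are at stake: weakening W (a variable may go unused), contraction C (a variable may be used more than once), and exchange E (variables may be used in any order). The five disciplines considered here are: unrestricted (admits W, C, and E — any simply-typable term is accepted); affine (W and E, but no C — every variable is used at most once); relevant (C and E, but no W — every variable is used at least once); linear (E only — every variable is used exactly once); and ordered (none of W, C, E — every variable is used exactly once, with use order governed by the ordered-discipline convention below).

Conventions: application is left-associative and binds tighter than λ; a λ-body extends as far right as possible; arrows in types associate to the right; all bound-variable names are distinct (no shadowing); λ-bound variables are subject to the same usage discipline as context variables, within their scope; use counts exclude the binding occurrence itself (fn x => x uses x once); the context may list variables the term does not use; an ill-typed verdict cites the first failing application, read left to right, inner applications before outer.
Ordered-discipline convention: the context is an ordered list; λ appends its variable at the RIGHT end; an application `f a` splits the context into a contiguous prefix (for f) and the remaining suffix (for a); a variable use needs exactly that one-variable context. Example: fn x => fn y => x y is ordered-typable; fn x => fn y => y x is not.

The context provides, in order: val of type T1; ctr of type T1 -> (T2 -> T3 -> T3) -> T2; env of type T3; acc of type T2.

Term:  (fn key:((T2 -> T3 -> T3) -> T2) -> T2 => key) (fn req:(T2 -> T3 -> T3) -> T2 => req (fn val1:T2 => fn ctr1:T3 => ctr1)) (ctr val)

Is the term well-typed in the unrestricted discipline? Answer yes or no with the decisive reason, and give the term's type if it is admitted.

yes — well-typed at T2; no restrictions here; term : T2
variable uses: val: 1×, ctr: 1×, env: 0×, acc: 0×, key (bound): 1×, req (bound): 1×, val1 (bound): 0×, ctr1 (bound): 1×
order of uses: key, req, ctr1, ctr, val
typing: well-typed — term : T2
across the five disciplines: ordered ✗, linear ✗, affine ✓, relevant ✗, unrestricted ✓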